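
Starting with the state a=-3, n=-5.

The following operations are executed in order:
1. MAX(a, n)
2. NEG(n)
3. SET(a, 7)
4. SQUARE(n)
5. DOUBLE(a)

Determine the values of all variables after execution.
{a: 14, n: 25}

Step-by-step execution:
Initial: a=-3, n=-5
After step 1 (MAX(a, n)): a=-3, n=-5
After step 2 (NEG(n)): a=-3, n=5
After step 3 (SET(a, 7)): a=7, n=5
After step 4 (SQUARE(n)): a=7, n=25
After step 5 (DOUBLE(a)): a=14, n=25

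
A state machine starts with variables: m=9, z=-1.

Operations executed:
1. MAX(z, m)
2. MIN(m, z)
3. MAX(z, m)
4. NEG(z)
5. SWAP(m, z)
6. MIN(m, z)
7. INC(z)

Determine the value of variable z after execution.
z = 10

Tracing execution:
Step 1: MAX(z, m) → z = 9
Step 2: MIN(m, z) → z = 9
Step 3: MAX(z, m) → z = 9
Step 4: NEG(z) → z = -9
Step 5: SWAP(m, z) → z = 9
Step 6: MIN(m, z) → z = 9
Step 7: INC(z) → z = 10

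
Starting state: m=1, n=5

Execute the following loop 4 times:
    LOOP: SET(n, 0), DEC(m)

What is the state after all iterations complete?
m=-3, n=0

Iteration trace:
Start: m=1, n=5
After iteration 1: m=0, n=0
After iteration 2: m=-1, n=0
After iteration 3: m=-2, n=0
After iteration 4: m=-3, n=0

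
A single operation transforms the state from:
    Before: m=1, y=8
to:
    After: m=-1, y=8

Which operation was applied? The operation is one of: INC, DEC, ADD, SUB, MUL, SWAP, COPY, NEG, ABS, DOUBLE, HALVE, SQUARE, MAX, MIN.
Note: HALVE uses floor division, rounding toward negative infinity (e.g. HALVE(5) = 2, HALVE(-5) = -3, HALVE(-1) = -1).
NEG(m)

Analyzing the change:
Before: m=1, y=8
After: m=-1, y=8
Variable m changed from 1 to -1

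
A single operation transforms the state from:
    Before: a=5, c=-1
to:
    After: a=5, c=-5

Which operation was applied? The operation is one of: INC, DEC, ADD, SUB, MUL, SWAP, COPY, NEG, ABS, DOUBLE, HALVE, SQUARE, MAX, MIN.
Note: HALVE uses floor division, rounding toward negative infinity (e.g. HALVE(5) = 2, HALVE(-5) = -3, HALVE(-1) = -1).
MUL(c, a)

Analyzing the change:
Before: a=5, c=-1
After: a=5, c=-5
Variable c changed from -1 to -5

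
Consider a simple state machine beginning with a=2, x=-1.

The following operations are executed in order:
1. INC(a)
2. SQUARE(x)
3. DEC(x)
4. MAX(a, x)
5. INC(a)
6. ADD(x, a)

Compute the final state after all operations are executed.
{a: 4, x: 4}

Step-by-step execution:
Initial: a=2, x=-1
After step 1 (INC(a)): a=3, x=-1
After step 2 (SQUARE(x)): a=3, x=1
After step 3 (DEC(x)): a=3, x=0
After step 4 (MAX(a, x)): a=3, x=0
After step 5 (INC(a)): a=4, x=0
After step 6 (ADD(x, a)): a=4, x=4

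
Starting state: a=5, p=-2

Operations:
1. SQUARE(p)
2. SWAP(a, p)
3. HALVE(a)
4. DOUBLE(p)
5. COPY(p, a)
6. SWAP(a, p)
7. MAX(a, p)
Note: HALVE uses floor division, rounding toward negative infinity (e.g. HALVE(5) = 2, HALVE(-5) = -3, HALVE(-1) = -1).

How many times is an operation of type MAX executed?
1

Counting MAX operations:
Step 7: MAX(a, p) ← MAX
Total: 1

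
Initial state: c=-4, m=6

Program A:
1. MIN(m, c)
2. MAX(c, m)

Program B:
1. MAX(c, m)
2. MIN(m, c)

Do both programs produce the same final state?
No

Program A final state: c=-4, m=-4
Program B final state: c=6, m=6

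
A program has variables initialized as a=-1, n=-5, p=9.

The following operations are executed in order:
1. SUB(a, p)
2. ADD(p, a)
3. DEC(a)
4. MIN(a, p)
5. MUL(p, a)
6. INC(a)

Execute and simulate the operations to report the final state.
{a: -10, n: -5, p: 11}

Step-by-step execution:
Initial: a=-1, n=-5, p=9
After step 1 (SUB(a, p)): a=-10, n=-5, p=9
After step 2 (ADD(p, a)): a=-10, n=-5, p=-1
After step 3 (DEC(a)): a=-11, n=-5, p=-1
After step 4 (MIN(a, p)): a=-11, n=-5, p=-1
After step 5 (MUL(p, a)): a=-11, n=-5, p=11
After step 6 (INC(a)): a=-10, n=-5, p=11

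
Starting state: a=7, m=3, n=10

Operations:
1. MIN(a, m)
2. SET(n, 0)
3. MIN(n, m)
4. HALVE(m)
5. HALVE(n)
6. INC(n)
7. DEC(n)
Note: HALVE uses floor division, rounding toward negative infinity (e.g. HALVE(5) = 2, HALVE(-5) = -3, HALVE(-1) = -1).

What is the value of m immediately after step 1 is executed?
m = 3

Tracing m through execution:
Initial: m = 3
After step 1 (MIN(a, m)): m = 3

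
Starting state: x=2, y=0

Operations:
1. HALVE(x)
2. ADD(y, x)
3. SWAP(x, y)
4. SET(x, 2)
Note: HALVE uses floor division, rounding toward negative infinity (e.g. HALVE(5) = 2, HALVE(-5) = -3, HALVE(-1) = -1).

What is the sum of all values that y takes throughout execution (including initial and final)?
3

Values of y at each step:
Initial: y = 0
After step 1: y = 0
After step 2: y = 1
After step 3: y = 1
After step 4: y = 1
Sum = 0 + 0 + 1 + 1 + 1 = 3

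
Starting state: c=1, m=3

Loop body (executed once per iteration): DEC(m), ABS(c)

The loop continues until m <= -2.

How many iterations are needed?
5

Tracing iterations:
Initial: c=1, m=3
After iteration 1: c=1, m=2
After iteration 2: c=1, m=1
After iteration 3: c=1, m=0
After iteration 4: c=1, m=-1
After iteration 5: c=1, m=-2
m <= -2 now holds, so the loop exits after 5 iterations.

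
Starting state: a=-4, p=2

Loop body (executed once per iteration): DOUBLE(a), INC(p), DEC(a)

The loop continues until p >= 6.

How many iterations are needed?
4

Tracing iterations:
Initial: a=-4, p=2
After iteration 1: a=-9, p=3
After iteration 2: a=-19, p=4
After iteration 3: a=-39, p=5
After iteration 4: a=-79, p=6
p >= 6 now holds, so the loop exits after 4 iterations.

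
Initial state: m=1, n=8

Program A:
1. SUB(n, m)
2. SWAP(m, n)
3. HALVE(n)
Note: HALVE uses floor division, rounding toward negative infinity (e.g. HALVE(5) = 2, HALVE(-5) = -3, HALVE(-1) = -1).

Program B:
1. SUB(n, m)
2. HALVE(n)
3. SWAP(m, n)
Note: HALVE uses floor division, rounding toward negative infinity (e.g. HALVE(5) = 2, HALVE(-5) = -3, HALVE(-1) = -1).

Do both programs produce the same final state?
No

Program A final state: m=7, n=0
Program B final state: m=3, n=1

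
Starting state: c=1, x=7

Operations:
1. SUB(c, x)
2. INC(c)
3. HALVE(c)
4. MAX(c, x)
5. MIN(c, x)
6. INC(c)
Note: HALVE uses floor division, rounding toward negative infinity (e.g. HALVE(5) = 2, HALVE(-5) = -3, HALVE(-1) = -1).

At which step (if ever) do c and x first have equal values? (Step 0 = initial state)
Step 4

c and x first become equal after step 4.

Comparing values at each step:
Initial: c=1, x=7
After step 1: c=-6, x=7
After step 2: c=-5, x=7
After step 3: c=-3, x=7
After step 4: c=7, x=7 ← equal!
After step 5: c=7, x=7 ← equal!
After step 6: c=8, x=7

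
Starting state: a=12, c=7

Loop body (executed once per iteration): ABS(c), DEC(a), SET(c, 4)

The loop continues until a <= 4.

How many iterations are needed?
8

Tracing iterations:
Initial: a=12, c=7
After iteration 1: a=11, c=4
After iteration 2: a=10, c=4
After iteration 3: a=9, c=4
After iteration 4: a=8, c=4
After iteration 5: a=7, c=4
After iteration 6: a=6, c=4
After iteration 7: a=5, c=4
After iteration 8: a=4, c=4
a <= 4 now holds, so the loop exits after 8 iterations.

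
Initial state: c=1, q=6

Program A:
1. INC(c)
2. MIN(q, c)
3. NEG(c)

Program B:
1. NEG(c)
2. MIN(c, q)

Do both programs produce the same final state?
No

Program A final state: c=-2, q=2
Program B final state: c=-1, q=6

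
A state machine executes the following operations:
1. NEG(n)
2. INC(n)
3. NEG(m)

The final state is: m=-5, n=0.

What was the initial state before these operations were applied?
m=5, n=1

Working backwards:
Final state: m=-5, n=0
Before step 3 (NEG(m)): m=5, n=0
Before step 2 (INC(n)): m=5, n=-1
Before step 1 (NEG(n)): m=5, n=1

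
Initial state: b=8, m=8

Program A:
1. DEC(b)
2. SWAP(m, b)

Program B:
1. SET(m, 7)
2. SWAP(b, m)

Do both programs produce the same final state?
No

Program A final state: b=8, m=7
Program B final state: b=7, m=8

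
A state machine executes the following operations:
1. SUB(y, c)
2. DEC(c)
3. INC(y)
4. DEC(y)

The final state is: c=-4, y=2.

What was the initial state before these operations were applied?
c=-3, y=-1

Working backwards:
Final state: c=-4, y=2
Before step 4 (DEC(y)): c=-4, y=3
Before step 3 (INC(y)): c=-4, y=2
Before step 2 (DEC(c)): c=-3, y=2
Before step 1 (SUB(y, c)): c=-3, y=-1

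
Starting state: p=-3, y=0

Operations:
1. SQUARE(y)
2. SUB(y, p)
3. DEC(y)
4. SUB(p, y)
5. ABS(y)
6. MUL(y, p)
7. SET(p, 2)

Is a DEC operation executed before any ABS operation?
Yes

First DEC: step 3
First ABS: step 5
Since 3 < 5, DEC comes first.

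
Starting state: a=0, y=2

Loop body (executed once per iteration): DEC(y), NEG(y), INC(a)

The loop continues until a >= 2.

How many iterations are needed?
2

Tracing iterations:
Initial: a=0, y=2
After iteration 1: a=1, y=-1
After iteration 2: a=2, y=2
a >= 2 now holds, so the loop exits after 2 iterations.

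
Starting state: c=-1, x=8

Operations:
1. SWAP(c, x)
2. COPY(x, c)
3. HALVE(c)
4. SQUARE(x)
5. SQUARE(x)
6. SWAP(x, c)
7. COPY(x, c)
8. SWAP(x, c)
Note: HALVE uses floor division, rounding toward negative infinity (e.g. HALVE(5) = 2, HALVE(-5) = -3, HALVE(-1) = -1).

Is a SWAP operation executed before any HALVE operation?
Yes

First SWAP: step 1
First HALVE: step 3
Since 1 < 3, SWAP comes first.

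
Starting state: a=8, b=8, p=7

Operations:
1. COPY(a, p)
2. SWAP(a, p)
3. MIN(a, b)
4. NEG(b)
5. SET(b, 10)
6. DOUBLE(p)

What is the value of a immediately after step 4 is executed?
a = 7

Tracing a through execution:
Initial: a = 8
After step 1 (COPY(a, p)): a = 7
After step 2 (SWAP(a, p)): a = 7
After step 3 (MIN(a, b)): a = 7
After step 4 (NEG(b)): a = 7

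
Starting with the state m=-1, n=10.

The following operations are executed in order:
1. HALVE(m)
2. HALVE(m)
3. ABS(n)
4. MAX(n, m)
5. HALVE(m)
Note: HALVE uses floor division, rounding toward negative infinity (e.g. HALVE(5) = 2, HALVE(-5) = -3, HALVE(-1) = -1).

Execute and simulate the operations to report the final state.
{m: -1, n: 10}

Step-by-step execution:
Initial: m=-1, n=10
After step 1 (HALVE(m)): m=-1, n=10
After step 2 (HALVE(m)): m=-1, n=10
After step 3 (ABS(n)): m=-1, n=10
After step 4 (MAX(n, m)): m=-1, n=10
After step 5 (HALVE(m)): m=-1, n=10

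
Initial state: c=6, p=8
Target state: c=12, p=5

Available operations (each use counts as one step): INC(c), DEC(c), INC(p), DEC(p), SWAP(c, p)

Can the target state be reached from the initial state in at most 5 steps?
No

The target state cannot be reached within 5 steps.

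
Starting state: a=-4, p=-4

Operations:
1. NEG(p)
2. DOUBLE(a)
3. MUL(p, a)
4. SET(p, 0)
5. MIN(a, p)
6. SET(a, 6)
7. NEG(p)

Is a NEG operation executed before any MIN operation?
Yes

First NEG: step 1
First MIN: step 5
Since 1 < 5, NEG comes first.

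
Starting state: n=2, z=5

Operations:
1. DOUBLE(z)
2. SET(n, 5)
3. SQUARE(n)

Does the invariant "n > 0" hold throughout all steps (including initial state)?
Yes

The invariant holds at every step.

State at each step:
Initial: n=2, z=5
After step 1: n=2, z=10
After step 2: n=5, z=10
After step 3: n=25, z=10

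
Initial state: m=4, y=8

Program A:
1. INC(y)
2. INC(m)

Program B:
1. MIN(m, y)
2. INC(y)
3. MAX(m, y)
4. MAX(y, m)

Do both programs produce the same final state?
No

Program A final state: m=5, y=9
Program B final state: m=9, y=9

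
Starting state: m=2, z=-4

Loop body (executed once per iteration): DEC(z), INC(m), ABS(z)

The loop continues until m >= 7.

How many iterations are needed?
5

Tracing iterations:
Initial: m=2, z=-4
After iteration 1: m=3, z=5
After iteration 2: m=4, z=4
After iteration 3: m=5, z=3
After iteration 4: m=6, z=2
After iteration 5: m=7, z=1
m >= 7 now holds, so the loop exits after 5 iterations.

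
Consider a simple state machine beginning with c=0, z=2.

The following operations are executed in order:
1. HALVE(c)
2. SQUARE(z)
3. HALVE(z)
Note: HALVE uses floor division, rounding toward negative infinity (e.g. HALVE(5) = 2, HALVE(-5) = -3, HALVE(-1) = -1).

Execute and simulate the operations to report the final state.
{c: 0, z: 2}

Step-by-step execution:
Initial: c=0, z=2
After step 1 (HALVE(c)): c=0, z=2
After step 2 (SQUARE(z)): c=0, z=4
After step 3 (HALVE(z)): c=0, z=2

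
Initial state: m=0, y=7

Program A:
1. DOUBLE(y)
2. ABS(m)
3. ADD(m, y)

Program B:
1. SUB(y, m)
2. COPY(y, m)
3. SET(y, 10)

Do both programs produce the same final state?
No

Program A final state: m=14, y=14
Program B final state: m=0, y=10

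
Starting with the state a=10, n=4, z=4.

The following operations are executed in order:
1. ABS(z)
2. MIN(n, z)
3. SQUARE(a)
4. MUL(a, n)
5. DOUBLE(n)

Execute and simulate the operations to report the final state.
{a: 400, n: 8, z: 4}

Step-by-step execution:
Initial: a=10, n=4, z=4
After step 1 (ABS(z)): a=10, n=4, z=4
After step 2 (MIN(n, z)): a=10, n=4, z=4
After step 3 (SQUARE(a)): a=100, n=4, z=4
After step 4 (MUL(a, n)): a=400, n=4, z=4
After step 5 (DOUBLE(n)): a=400, n=8, z=4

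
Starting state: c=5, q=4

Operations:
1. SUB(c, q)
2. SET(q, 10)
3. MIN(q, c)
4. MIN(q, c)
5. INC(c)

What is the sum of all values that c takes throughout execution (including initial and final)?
11

Values of c at each step:
Initial: c = 5
After step 1: c = 1
After step 2: c = 1
After step 3: c = 1
After step 4: c = 1
After step 5: c = 2
Sum = 5 + 1 + 1 + 1 + 1 + 2 = 11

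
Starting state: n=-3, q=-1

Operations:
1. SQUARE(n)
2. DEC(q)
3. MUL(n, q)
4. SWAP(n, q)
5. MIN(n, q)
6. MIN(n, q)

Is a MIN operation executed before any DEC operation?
No

First MIN: step 5
First DEC: step 2
Since 5 > 2, DEC comes first.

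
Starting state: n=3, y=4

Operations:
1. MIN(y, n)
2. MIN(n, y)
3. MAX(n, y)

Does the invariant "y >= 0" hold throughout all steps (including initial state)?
Yes

The invariant holds at every step.

State at each step:
Initial: n=3, y=4
After step 1: n=3, y=3
After step 2: n=3, y=3
After step 3: n=3, y=3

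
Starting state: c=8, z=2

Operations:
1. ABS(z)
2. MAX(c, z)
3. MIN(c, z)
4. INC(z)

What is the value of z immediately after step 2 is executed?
z = 2

Tracing z through execution:
Initial: z = 2
After step 1 (ABS(z)): z = 2
After step 2 (MAX(c, z)): z = 2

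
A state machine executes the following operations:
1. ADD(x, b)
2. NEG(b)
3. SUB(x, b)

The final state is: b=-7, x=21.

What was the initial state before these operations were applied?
b=7, x=7

Working backwards:
Final state: b=-7, x=21
Before step 3 (SUB(x, b)): b=-7, x=14
Before step 2 (NEG(b)): b=7, x=14
Before step 1 (ADD(x, b)): b=7, x=7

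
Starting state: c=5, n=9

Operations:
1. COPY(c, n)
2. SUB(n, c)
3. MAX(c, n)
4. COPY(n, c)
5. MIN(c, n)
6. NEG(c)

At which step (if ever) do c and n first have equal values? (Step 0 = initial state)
Step 1

c and n first become equal after step 1.

Comparing values at each step:
Initial: c=5, n=9
After step 1: c=9, n=9 ← equal!
After step 2: c=9, n=0
After step 3: c=9, n=0
After step 4: c=9, n=9 ← equal!
After step 5: c=9, n=9 ← equal!
After step 6: c=-9, n=9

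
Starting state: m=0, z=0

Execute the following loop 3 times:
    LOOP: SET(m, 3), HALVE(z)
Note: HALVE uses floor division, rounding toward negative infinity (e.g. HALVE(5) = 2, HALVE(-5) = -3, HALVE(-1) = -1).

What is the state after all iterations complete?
m=3, z=0

Iteration trace:
Start: m=0, z=0
After iteration 1: m=3, z=0
After iteration 2: m=3, z=0
After iteration 3: m=3, z=0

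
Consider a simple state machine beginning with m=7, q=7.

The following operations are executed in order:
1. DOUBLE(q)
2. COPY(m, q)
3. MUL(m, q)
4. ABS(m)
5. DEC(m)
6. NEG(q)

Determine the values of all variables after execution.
{m: 195, q: -14}

Step-by-step execution:
Initial: m=7, q=7
After step 1 (DOUBLE(q)): m=7, q=14
After step 2 (COPY(m, q)): m=14, q=14
After step 3 (MUL(m, q)): m=196, q=14
After step 4 (ABS(m)): m=196, q=14
After step 5 (DEC(m)): m=195, q=14
After step 6 (NEG(q)): m=195, q=-14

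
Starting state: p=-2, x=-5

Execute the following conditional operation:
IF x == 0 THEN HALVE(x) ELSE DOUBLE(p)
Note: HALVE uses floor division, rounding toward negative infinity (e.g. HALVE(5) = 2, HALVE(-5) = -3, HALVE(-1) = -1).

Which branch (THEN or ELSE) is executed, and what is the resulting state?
Branch: ELSE, Final state: p=-4, x=-5

Evaluating condition: x == 0
x = -5
Condition is False, so ELSE branch executes
After DOUBLE(p): p=-4, x=-5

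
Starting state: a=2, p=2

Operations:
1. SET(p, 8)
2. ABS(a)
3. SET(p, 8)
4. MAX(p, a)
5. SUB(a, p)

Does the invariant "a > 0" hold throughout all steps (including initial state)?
No, violated after step 5

The invariant is violated after step 5.

State at each step:
Initial: a=2, p=2
After step 1: a=2, p=8
After step 2: a=2, p=8
After step 3: a=2, p=8
After step 4: a=2, p=8
After step 5: a=-6, p=8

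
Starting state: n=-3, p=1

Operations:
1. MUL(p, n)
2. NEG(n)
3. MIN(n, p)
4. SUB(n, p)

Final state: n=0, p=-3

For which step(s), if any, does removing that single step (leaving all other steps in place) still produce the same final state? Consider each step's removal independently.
Step(s) 2

Testing removal of each single step:
Without step 1: final = n=0, p=1 (different)
Without step 2: final = n=0, p=-3 (same)
Without step 3: final = n=6, p=-3 (different)
Without step 4: final = n=-3, p=-3 (different)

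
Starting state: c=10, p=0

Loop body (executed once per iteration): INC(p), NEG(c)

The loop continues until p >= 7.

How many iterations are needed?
7

Tracing iterations:
Initial: c=10, p=0
After iteration 1: c=-10, p=1
After iteration 2: c=10, p=2
After iteration 3: c=-10, p=3
After iteration 4: c=10, p=4
After iteration 5: c=-10, p=5
After iteration 6: c=10, p=6
After iteration 7: c=-10, p=7
p >= 7 now holds, so the loop exits after 7 iterations.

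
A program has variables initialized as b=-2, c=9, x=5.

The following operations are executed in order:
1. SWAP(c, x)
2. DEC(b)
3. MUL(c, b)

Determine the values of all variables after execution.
{b: -3, c: -15, x: 9}

Step-by-step execution:
Initial: b=-2, c=9, x=5
After step 1 (SWAP(c, x)): b=-2, c=5, x=9
After step 2 (DEC(b)): b=-3, c=5, x=9
After step 3 (MUL(c, b)): b=-3, c=-15, x=9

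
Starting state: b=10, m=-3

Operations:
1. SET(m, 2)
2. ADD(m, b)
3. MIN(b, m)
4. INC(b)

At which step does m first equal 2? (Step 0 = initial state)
Step 1

Tracing m:
Initial: m = -3
After step 1: m = 2 ← first occurrence
After step 2: m = 12
After step 3: m = 12
After step 4: m = 12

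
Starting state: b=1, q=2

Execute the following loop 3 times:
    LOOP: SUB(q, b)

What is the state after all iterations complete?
b=1, q=-1

Iteration trace:
Start: b=1, q=2
After iteration 1: b=1, q=1
After iteration 2: b=1, q=0
After iteration 3: b=1, q=-1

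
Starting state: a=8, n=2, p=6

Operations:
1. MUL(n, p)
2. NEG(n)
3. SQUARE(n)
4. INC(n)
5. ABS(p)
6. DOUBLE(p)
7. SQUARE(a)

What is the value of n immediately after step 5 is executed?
n = 145

Tracing n through execution:
Initial: n = 2
After step 1 (MUL(n, p)): n = 12
After step 2 (NEG(n)): n = -12
After step 3 (SQUARE(n)): n = 144
After step 4 (INC(n)): n = 145
After step 5 (ABS(p)): n = 145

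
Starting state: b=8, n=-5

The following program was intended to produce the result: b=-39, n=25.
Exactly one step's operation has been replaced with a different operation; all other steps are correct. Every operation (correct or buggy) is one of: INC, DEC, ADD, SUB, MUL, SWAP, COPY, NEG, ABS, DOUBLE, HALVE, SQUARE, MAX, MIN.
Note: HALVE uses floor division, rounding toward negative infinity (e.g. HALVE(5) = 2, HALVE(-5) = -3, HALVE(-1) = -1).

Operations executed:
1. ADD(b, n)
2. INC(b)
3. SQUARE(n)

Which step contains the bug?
Step 1

Trace with buggy code:
Initial: b=8, n=-5
After step 1: b=3, n=-5
After step 2: b=4, n=-5
After step 3: b=4, n=25
Actual final b=4, n=25 ≠ expected b=-39, n=25.
Step 1 is the only position where a single-operation replacement can produce the expected result.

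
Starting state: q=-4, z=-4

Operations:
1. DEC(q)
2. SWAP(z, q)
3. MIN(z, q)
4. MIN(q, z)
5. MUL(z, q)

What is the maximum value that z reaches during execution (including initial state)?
25

Values of z at each step:
Initial: z = -4
After step 1: z = -4
After step 2: z = -5
After step 3: z = -5
After step 4: z = -5
After step 5: z = 25 ← maximum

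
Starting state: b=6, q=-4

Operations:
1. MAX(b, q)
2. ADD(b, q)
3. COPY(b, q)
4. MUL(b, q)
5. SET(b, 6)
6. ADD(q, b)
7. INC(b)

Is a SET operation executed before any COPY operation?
No

First SET: step 5
First COPY: step 3
Since 5 > 3, COPY comes first.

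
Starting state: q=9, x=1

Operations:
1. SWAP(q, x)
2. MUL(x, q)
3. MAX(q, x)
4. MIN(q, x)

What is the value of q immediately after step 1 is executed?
q = 1

Tracing q through execution:
Initial: q = 9
After step 1 (SWAP(q, x)): q = 1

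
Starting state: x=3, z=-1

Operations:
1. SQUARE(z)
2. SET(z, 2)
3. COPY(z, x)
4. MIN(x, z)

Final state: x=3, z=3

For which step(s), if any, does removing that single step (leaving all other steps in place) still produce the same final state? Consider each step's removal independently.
Step(s) 1, 2, 4

Testing removal of each single step:
Without step 1: final = x=3, z=3 (same)
Without step 2: final = x=3, z=3 (same)
Without step 3: final = x=2, z=2 (different)
Without step 4: final = x=3, z=3 (same)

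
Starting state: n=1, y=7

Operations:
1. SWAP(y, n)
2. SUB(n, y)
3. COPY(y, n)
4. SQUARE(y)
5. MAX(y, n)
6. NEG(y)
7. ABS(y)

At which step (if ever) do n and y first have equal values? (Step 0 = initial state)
Step 3

n and y first become equal after step 3.

Comparing values at each step:
Initial: n=1, y=7
After step 1: n=7, y=1
After step 2: n=6, y=1
After step 3: n=6, y=6 ← equal!
After step 4: n=6, y=36
After step 5: n=6, y=36
After step 6: n=6, y=-36
After step 7: n=6, y=36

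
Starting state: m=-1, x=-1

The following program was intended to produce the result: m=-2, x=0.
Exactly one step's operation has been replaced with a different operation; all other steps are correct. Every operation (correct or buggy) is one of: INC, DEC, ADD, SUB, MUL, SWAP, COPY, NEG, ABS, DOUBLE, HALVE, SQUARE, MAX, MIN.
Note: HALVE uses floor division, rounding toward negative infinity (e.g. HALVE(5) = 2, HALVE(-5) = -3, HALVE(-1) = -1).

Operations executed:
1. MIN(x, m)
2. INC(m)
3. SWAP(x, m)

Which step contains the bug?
Step 1

Trace with buggy code:
Initial: m=-1, x=-1
After step 1: m=-1, x=-1
After step 2: m=0, x=-1
After step 3: m=-1, x=0
Actual final m=-1, x=0 ≠ expected m=-2, x=0.
Step 1 is the only position where a single-operation replacement can produce the expected result.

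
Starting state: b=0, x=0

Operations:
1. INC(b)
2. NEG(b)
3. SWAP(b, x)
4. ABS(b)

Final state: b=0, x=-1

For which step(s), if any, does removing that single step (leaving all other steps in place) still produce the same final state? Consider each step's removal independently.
Step(s) 4

Testing removal of each single step:
Without step 1: final = b=0, x=0 (different)
Without step 2: final = b=0, x=1 (different)
Without step 3: final = b=1, x=0 (different)
Without step 4: final = b=0, x=-1 (same)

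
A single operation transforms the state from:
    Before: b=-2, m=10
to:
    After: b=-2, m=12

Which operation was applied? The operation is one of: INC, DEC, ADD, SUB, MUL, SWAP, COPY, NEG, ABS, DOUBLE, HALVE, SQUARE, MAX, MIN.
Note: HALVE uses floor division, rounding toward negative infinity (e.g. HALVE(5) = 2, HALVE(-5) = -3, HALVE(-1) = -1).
SUB(m, b)

Analyzing the change:
Before: b=-2, m=10
After: b=-2, m=12
Variable m changed from 10 to 12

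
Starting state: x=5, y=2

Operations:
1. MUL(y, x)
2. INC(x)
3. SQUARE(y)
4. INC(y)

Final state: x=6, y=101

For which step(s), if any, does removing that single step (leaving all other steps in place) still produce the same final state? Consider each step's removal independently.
None - removing any single step changes the final result

Testing removal of each single step:
Without step 1: final = x=6, y=5 (different)
Without step 2: final = x=5, y=101 (different)
Without step 3: final = x=6, y=11 (different)
Without step 4: final = x=6, y=100 (different)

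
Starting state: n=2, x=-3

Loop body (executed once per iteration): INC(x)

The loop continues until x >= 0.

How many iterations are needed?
3

Tracing iterations:
Initial: n=2, x=-3
After iteration 1: n=2, x=-2
After iteration 2: n=2, x=-1
After iteration 3: n=2, x=0
x >= 0 now holds, so the loop exits after 3 iterations.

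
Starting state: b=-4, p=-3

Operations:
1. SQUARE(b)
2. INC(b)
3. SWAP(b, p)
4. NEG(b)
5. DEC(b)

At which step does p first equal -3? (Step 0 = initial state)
Step 0

Tracing p:
Initial: p = -3 ← first occurrence
After step 1: p = -3
After step 2: p = -3
After step 3: p = 17
After step 4: p = 17
After step 5: p = 17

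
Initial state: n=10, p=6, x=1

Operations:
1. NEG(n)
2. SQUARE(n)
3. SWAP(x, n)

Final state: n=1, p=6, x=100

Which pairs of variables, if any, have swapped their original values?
None

Comparing initial and final values:
p: 6 → 6
x: 1 → 100
n: 10 → 1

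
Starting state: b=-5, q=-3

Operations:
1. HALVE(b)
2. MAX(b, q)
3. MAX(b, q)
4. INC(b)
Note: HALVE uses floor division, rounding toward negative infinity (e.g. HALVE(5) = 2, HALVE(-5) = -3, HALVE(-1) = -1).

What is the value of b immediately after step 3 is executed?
b = -3

Tracing b through execution:
Initial: b = -5
After step 1 (HALVE(b)): b = -3
After step 2 (MAX(b, q)): b = -3
After step 3 (MAX(b, q)): b = -3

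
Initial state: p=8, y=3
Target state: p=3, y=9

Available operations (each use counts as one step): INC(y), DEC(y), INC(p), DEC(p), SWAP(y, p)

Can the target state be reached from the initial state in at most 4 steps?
Yes

Path (2 steps): INC(p) → SWAP(y, p)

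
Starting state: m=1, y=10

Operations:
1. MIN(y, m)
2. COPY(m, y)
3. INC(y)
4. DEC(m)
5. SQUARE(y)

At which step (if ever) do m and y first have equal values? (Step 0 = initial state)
Step 1

m and y first become equal after step 1.

Comparing values at each step:
Initial: m=1, y=10
After step 1: m=1, y=1 ← equal!
After step 2: m=1, y=1 ← equal!
After step 3: m=1, y=2
After step 4: m=0, y=2
After step 5: m=0, y=4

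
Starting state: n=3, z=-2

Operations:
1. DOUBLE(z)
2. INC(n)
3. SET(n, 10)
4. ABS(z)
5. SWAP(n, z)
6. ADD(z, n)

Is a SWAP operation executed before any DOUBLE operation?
No

First SWAP: step 5
First DOUBLE: step 1
Since 5 > 1, DOUBLE comes first.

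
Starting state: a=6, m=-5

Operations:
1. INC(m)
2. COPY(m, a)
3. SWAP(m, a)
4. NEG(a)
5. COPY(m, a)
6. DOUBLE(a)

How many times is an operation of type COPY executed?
2

Counting COPY operations:
Step 2: COPY(m, a) ← COPY
Step 5: COPY(m, a) ← COPY
Total: 2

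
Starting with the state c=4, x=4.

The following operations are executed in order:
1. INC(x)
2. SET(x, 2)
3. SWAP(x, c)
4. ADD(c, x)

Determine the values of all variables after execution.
{c: 6, x: 4}

Step-by-step execution:
Initial: c=4, x=4
After step 1 (INC(x)): c=4, x=5
After step 2 (SET(x, 2)): c=4, x=2
After step 3 (SWAP(x, c)): c=2, x=4
After step 4 (ADD(c, x)): c=6, x=4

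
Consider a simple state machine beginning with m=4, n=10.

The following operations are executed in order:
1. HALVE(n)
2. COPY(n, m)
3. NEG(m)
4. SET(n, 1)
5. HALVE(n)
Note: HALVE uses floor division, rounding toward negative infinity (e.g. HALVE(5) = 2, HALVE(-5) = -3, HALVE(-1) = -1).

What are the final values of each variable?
{m: -4, n: 0}

Step-by-step execution:
Initial: m=4, n=10
After step 1 (HALVE(n)): m=4, n=5
After step 2 (COPY(n, m)): m=4, n=4
After step 3 (NEG(m)): m=-4, n=4
After step 4 (SET(n, 1)): m=-4, n=1
After step 5 (HALVE(n)): m=-4, n=0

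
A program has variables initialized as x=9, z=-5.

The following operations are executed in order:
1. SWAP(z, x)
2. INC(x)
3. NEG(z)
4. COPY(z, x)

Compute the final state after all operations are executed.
{x: -4, z: -4}

Step-by-step execution:
Initial: x=9, z=-5
After step 1 (SWAP(z, x)): x=-5, z=9
After step 2 (INC(x)): x=-4, z=9
After step 3 (NEG(z)): x=-4, z=-9
After step 4 (COPY(z, x)): x=-4, z=-4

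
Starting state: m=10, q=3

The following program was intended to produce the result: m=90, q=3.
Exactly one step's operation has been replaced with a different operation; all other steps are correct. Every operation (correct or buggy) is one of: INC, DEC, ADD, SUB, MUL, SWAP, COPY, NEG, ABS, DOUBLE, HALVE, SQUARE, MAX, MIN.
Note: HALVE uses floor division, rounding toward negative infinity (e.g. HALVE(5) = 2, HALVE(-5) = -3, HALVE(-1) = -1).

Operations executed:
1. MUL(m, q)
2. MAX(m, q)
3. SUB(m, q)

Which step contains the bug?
Step 3

Trace with buggy code:
Initial: m=10, q=3
After step 1: m=30, q=3
After step 2: m=30, q=3
After step 3: m=27, q=3
Actual final m=27, q=3 ≠ expected m=90, q=3.
Step 3 is the only position where a single-operation replacement can produce the expected result.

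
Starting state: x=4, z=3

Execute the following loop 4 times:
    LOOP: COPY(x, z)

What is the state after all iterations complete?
x=3, z=3

Iteration trace:
Start: x=4, z=3
After iteration 1: x=3, z=3
After iteration 2: x=3, z=3
After iteration 3: x=3, z=3
After iteration 4: x=3, z=3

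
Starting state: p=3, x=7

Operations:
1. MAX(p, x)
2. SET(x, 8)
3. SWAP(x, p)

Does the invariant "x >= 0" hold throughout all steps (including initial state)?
Yes

The invariant holds at every step.

State at each step:
Initial: p=3, x=7
After step 1: p=7, x=7
After step 2: p=7, x=8
After step 3: p=8, x=7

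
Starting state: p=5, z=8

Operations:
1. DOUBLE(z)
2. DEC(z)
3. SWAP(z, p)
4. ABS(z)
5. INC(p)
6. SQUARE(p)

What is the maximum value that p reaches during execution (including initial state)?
256

Values of p at each step:
Initial: p = 5
After step 1: p = 5
After step 2: p = 5
After step 3: p = 15
After step 4: p = 15
After step 5: p = 16
After step 6: p = 256 ← maximum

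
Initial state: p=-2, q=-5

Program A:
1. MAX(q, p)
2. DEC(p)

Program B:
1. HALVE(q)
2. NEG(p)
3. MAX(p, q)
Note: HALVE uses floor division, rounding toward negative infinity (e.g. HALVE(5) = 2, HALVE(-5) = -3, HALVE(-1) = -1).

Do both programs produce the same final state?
No

Program A final state: p=-3, q=-2
Program B final state: p=2, q=-3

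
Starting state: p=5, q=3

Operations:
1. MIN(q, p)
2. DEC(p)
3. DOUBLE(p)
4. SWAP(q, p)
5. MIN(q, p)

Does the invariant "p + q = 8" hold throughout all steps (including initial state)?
No, violated after step 2

The invariant is violated after step 2.

State at each step:
Initial: p=5, q=3
After step 1: p=5, q=3
After step 2: p=4, q=3
After step 3: p=8, q=3
After step 4: p=3, q=8
After step 5: p=3, q=3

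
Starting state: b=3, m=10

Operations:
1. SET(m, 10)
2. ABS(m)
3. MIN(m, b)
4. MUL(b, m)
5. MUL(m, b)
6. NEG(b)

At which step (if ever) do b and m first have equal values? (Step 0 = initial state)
Step 3

b and m first become equal after step 3.

Comparing values at each step:
Initial: b=3, m=10
After step 1: b=3, m=10
After step 2: b=3, m=10
After step 3: b=3, m=3 ← equal!
After step 4: b=9, m=3
After step 5: b=9, m=27
After step 6: b=-9, m=27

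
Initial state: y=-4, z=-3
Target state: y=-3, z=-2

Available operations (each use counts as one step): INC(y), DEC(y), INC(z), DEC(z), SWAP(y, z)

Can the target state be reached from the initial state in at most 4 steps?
Yes

Path (2 steps): INC(y) → INC(z)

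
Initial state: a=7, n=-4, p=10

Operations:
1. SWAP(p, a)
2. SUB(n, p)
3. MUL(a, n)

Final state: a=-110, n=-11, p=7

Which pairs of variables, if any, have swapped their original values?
None

Comparing initial and final values:
n: -4 → -11
a: 7 → -110
p: 10 → 7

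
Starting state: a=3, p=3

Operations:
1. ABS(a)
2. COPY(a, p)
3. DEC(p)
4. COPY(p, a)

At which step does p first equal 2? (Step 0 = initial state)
Step 3

Tracing p:
Initial: p = 3
After step 1: p = 3
After step 2: p = 3
After step 3: p = 2 ← first occurrence
After step 4: p = 3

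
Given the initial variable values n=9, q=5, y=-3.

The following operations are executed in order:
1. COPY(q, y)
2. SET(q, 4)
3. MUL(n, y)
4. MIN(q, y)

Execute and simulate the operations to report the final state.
{n: -27, q: -3, y: -3}

Step-by-step execution:
Initial: n=9, q=5, y=-3
After step 1 (COPY(q, y)): n=9, q=-3, y=-3
After step 2 (SET(q, 4)): n=9, q=4, y=-3
After step 3 (MUL(n, y)): n=-27, q=4, y=-3
After step 4 (MIN(q, y)): n=-27, q=-3, y=-3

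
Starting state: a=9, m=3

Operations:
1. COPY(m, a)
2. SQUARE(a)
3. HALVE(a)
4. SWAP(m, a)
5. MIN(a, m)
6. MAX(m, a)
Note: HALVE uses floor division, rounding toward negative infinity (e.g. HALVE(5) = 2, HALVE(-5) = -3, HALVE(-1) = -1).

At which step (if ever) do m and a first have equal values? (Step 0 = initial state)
Step 1

m and a first become equal after step 1.

Comparing values at each step:
Initial: m=3, a=9
After step 1: m=9, a=9 ← equal!
After step 2: m=9, a=81
After step 3: m=9, a=40
After step 4: m=40, a=9
After step 5: m=40, a=9
After step 6: m=40, a=9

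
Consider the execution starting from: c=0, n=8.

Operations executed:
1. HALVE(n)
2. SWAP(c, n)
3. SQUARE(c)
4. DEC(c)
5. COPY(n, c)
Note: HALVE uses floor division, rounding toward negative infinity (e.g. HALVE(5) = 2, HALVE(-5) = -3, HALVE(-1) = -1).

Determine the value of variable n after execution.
n = 15

Tracing execution:
Step 1: HALVE(n) → n = 4
Step 2: SWAP(c, n) → n = 0
Step 3: SQUARE(c) → n = 0
Step 4: DEC(c) → n = 0
Step 5: COPY(n, c) → n = 15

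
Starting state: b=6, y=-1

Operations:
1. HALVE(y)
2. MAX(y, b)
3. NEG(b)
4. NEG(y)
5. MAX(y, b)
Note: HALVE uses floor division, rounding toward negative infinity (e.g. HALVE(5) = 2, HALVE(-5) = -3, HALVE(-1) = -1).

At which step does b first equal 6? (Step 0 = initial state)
Step 0

Tracing b:
Initial: b = 6 ← first occurrence
After step 1: b = 6
After step 2: b = 6
After step 3: b = -6
After step 4: b = -6
After step 5: b = -6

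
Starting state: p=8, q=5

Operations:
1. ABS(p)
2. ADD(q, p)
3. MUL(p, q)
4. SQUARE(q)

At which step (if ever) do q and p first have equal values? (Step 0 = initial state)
Never

q and p never become equal during execution.

Comparing values at each step:
Initial: q=5, p=8
After step 1: q=5, p=8
After step 2: q=13, p=8
After step 3: q=13, p=104
After step 4: q=169, p=104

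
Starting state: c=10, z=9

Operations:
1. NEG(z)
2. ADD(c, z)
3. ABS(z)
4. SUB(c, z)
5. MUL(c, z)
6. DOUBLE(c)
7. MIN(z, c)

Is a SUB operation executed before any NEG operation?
No

First SUB: step 4
First NEG: step 1
Since 4 > 1, NEG comes first.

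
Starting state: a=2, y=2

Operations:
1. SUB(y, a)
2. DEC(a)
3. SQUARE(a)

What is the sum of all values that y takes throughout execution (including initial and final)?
2

Values of y at each step:
Initial: y = 2
After step 1: y = 0
After step 2: y = 0
After step 3: y = 0
Sum = 2 + 0 + 0 + 0 = 2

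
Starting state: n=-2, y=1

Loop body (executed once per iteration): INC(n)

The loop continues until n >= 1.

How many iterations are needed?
3

Tracing iterations:
Initial: n=-2, y=1
After iteration 1: n=-1, y=1
After iteration 2: n=0, y=1
After iteration 3: n=1, y=1
n >= 1 now holds, so the loop exits after 3 iterations.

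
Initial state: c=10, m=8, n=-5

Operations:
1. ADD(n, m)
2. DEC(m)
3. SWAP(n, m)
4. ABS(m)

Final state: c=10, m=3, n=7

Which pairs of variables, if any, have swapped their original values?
None

Comparing initial and final values:
m: 8 → 3
c: 10 → 10
n: -5 → 7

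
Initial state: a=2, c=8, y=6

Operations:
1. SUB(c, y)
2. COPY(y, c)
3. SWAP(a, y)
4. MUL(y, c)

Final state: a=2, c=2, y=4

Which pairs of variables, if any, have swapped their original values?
None

Comparing initial and final values:
c: 8 → 2
y: 6 → 4
a: 2 → 2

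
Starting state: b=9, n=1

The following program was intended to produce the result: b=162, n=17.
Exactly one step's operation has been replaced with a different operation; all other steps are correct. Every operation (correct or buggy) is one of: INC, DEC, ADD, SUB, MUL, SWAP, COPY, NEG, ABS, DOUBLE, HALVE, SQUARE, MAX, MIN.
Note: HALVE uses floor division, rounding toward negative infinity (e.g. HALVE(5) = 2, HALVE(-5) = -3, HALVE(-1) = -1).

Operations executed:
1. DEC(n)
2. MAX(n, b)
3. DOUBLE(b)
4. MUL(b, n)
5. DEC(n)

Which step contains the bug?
Step 3

Trace with buggy code:
Initial: b=9, n=1
After step 1: b=9, n=0
After step 2: b=9, n=9
After step 3: b=18, n=9
After step 4: b=162, n=9
After step 5: b=162, n=8
Actual final b=162, n=8 ≠ expected b=162, n=17.
Step 3 is the only position where a single-operation replacement can produce the expected result.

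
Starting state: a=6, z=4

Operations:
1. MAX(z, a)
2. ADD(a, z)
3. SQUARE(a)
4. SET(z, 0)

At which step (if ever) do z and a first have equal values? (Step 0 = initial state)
Step 1

z and a first become equal after step 1.

Comparing values at each step:
Initial: z=4, a=6
After step 1: z=6, a=6 ← equal!
After step 2: z=6, a=12
After step 3: z=6, a=144
After step 4: z=0, a=144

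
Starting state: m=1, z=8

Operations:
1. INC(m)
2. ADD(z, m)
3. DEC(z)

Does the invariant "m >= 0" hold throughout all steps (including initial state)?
Yes

The invariant holds at every step.

State at each step:
Initial: m=1, z=8
After step 1: m=2, z=8
After step 2: m=2, z=10
After step 3: m=2, z=9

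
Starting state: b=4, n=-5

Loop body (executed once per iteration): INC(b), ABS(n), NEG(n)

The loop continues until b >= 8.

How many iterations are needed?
4

Tracing iterations:
Initial: b=4, n=-5
After iteration 1: b=5, n=-5
After iteration 2: b=6, n=-5
After iteration 3: b=7, n=-5
After iteration 4: b=8, n=-5
b >= 8 now holds, so the loop exits after 4 iterations.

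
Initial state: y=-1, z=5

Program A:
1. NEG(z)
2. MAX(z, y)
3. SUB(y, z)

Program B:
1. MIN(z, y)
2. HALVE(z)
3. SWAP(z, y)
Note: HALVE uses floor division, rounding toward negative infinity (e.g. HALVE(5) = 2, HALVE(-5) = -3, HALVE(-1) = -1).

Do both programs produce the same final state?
No

Program A final state: y=0, z=-1
Program B final state: y=-1, z=-1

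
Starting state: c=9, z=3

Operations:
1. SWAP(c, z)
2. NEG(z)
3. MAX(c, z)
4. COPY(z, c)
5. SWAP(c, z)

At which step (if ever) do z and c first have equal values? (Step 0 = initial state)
Step 4

z and c first become equal after step 4.

Comparing values at each step:
Initial: z=3, c=9
After step 1: z=9, c=3
After step 2: z=-9, c=3
After step 3: z=-9, c=3
After step 4: z=3, c=3 ← equal!
After step 5: z=3, c=3 ← equal!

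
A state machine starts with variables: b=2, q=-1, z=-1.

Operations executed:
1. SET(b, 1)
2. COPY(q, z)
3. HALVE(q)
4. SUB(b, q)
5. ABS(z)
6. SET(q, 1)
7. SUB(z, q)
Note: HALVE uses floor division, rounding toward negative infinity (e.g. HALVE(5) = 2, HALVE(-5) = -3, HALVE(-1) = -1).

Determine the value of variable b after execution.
b = 2

Tracing execution:
Step 1: SET(b, 1) → b = 1
Step 2: COPY(q, z) → b = 1
Step 3: HALVE(q) → b = 1
Step 4: SUB(b, q) → b = 2
Step 5: ABS(z) → b = 2
Step 6: SET(q, 1) → b = 2
Step 7: SUB(z, q) → b = 2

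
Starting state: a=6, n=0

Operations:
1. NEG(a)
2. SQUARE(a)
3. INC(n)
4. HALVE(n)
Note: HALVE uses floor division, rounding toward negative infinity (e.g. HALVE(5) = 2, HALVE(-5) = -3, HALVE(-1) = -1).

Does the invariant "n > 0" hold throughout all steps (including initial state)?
No, violated at the initial state

The invariant is violated at the initial state (step 0).

State at each step:
Initial: a=6, n=0
After step 1: a=-6, n=0
After step 2: a=36, n=0
After step 3: a=36, n=1
After step 4: a=36, n=0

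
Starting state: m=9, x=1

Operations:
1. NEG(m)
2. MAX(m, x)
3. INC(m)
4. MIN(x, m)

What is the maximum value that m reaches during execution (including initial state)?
9

Values of m at each step:
Initial: m = 9 ← maximum
After step 1: m = -9
After step 2: m = 1
After step 3: m = 2
After step 4: m = 2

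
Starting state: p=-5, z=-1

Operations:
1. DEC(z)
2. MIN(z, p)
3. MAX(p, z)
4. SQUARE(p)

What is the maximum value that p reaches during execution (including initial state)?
25

Values of p at each step:
Initial: p = -5
After step 1: p = -5
After step 2: p = -5
After step 3: p = -5
After step 4: p = 25 ← maximum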